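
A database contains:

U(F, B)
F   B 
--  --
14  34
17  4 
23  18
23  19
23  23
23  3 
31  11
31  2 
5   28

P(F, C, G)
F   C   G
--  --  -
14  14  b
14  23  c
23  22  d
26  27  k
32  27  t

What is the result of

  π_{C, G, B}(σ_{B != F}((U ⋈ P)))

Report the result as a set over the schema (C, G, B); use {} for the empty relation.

{(14, b, 34), (22, d, 18), (22, d, 19), (22, d, 3), (23, c, 34)}

Joining U and P on F yields {(14, 34, 14, b), (14, 34, 23, c), (23, 18, 22, d), (23, 19, 22, d), (23, 23, 22, d), (23, 3, 22, d)}.
Apply σ_{B != F}; surviving tuples: {(14, 34, 14, b), (14, 34, 23, c), (23, 18, 22, d), (23, 19, 22, d), (23, 3, 22, d)}
Projecting to C, G, B: {(14, b, 34), (22, d, 18), (22, d, 19), (22, d, 3), (23, c, 34)}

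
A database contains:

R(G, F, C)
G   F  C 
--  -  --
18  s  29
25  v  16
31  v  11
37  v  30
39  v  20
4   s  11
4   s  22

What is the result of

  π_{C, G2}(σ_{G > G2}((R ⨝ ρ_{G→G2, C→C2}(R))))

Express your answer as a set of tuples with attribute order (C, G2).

{(11, 25), (20, 25), (20, 31), (20, 37), (29, 4), (30, 25), (30, 31)}

ρ[G→G2, C→C2]: schema becomes (G2, F, C2); tuples unchanged.
R ⋈ ρ_{G→G2, C→C2}(R) (natural join on F): {(18, s, 29, 18, 29), (18, s, 29, 4, 11), (18, s, 29, 4, 22), (25, v, 16, 25, 16), (25, v, 16, 31, 11), (25, v, 16, 37, 30), (25, v, 16, 39, 20), (31, v, 11, 25, 16), (31, v, 11, 31, 11), (31, v, 11, 37, 30), (31, v, 11, 39, 20), (37, v, 30, 25, 16), (37, v, 30, 31, 11), (37, v, 30, 37, 30), (37, v, 30, 39, 20), (39, v, 20, 25, 16), (39, v, 20, 31, 11), (39, v, 20, 37, 30), (39, v, 20, 39, 20), (4, s, 11, 18, 29), (4, s, 11, 4, 11), (4, s, 11, 4, 22), (4, s, 22, 18, 29), (4, s, 22, 4, 11), (4, s, 22, 4, 22)}
Selection G > G2: {(18, s, 29, 4, 11), (18, s, 29, 4, 22), (31, v, 11, 25, 16), (37, v, 30, 25, 16), (37, v, 30, 31, 11), (39, v, 20, 25, 16), (39, v, 20, 31, 11), (39, v, 20, 37, 30)}
π[C, G2]: project onto (C, G2) (1 duplicate(s) eliminated) → {(11, 25), (20, 25), (20, 31), (20, 37), (29, 4), (30, 25), (30, 31)}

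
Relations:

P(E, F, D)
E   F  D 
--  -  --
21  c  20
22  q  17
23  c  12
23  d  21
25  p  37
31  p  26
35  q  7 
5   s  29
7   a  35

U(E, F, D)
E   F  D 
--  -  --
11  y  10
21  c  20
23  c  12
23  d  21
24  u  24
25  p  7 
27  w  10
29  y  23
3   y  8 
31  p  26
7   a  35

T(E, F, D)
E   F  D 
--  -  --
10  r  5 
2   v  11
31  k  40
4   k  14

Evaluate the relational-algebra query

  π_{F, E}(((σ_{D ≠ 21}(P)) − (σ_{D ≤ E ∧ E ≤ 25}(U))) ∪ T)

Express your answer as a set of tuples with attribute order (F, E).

{(a, 7), (k, 31), (k, 4), (p, 25), (p, 31), (q, 22), (q, 35), (r, 10), (s, 5), (v, 2)}

Filtering on D ≠ 21 leaves {(21, c, 20), (22, q, 17), (23, c, 12), (25, p, 37), (31, p, 26), (35, q, 7), (5, s, 29), (7, a, 35)}.
Filtering on D ≤ E ∧ E ≤ 25 leaves {(11, y, 10), (21, c, 20), (23, c, 12), (23, d, 21), (24, u, 24), (25, p, 7)}.
Taking the difference: {(22, q, 17), (25, p, 37), (31, p, 26), (35, q, 7), (5, s, 29), (7, a, 35)}
Taking the union: {(10, r, 5), (2, v, 11), (22, q, 17), (25, p, 37), (31, k, 40), (31, p, 26), (35, q, 7), (4, k, 14), (5, s, 29), (7, a, 35)}
Keep only column(s) F, E: {(a, 7), (k, 31), (k, 4), (p, 25), (p, 31), (q, 22), (q, 35), (r, 10), (s, 5), (v, 2)}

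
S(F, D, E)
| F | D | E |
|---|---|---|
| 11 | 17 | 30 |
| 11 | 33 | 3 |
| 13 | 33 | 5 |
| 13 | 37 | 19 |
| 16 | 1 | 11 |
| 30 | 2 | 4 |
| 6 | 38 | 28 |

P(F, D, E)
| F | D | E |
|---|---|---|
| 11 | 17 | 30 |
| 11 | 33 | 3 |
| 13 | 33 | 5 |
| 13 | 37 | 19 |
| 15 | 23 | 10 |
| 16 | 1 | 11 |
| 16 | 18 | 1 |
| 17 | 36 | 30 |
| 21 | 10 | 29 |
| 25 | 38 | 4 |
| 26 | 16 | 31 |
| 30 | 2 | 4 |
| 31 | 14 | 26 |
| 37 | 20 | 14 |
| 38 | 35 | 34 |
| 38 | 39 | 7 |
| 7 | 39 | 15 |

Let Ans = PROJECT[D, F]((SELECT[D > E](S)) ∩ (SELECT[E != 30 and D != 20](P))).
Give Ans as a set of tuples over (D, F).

{(33, 11), (33, 13), (37, 13)}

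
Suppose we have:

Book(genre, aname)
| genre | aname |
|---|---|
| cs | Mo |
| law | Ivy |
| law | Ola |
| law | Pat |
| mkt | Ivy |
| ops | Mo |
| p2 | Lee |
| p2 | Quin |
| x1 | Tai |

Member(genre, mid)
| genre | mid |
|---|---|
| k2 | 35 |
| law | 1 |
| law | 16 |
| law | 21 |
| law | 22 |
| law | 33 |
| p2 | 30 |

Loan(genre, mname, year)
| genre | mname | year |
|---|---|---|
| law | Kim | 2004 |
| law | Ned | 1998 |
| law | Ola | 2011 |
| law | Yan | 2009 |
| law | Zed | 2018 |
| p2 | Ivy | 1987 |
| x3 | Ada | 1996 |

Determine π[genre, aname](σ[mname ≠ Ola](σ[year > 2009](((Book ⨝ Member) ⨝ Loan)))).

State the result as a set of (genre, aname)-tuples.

Natural join on genre: {(law, Ivy, 1), (law, Ivy, 16), (law, Ivy, 21), (law, Ivy, 22), (law, Ivy, 33), (law, Ola, 1), (law, Ola, 16), (law, Ola, 21), (law, Ola, 22), (law, Ola, 33), (law, Pat, 1), (law, Pat, 16), (law, Pat, 21), (law, Pat, 22), (law, Pat, 33), (p2, Lee, 30), (p2, Quin, 30)}
Natural join on genre: {(law, Ivy, 1, Kim, 2004), (law, Ivy, 1, Ned, 1998), (law, Ivy, 1, Ola, 2011), (law, Ivy, 1, Yan, 2009), (law, Ivy, 1, Zed, 2018), (law, Ivy, 16, Kim, 2004), (law, Ivy, 16, Ned, 1998), (law, Ivy, 16, Ola, 2011), (law, Ivy, 16, Yan, 2009), (law, Ivy, 16, Zed, 2018), (law, Ivy, 21, Kim, 2004), (law, Ivy, 21, Ned, 1998), (law, Ivy, 21, Ola, 2011), (law, Ivy, 21, Yan, 2009), (law, Ivy, 21, Zed, 2018), (law, Ivy, 22, Kim, 2004), (law, Ivy, 22, Ned, 1998), (law, Ivy, 22, Ola, 2011), (law, Ivy, 22, Yan, 2009), (law, Ivy, 22, Zed, 2018), (law, Ivy, 33, Kim, 2004), (law, Ivy, 33, Ned, 1998), (law, Ivy, 33, Ola, 2011), (law, Ivy, 33, Yan, 2009), (law, Ivy, 33, Zed, 2018), (law, Ola, 1, Kim, 2004), (law, Ola, 1, Ned, 1998), (law, Ola, 1, Ola, 2011), (law, Ola, 1, Yan, 2009), (law, Ola, 1, Zed, 2018), (law, Ola, 16, Kim, 2004), (law, Ola, 16, Ned, 1998), (law, Ola, 16, Ola, 2011), (law, Ola, 16, Yan, 2009), (law, Ola, 16, Zed, 2018), (law, Ola, 21, Kim, 2004), (law, Ola, 21, Ned, 1998), (law, Ola, 21, Ola, 2011), (law, Ola, 21, Yan, 2009), (law, Ola, 21, Zed, 2018), (law, Ola, 22, Kim, 2004), (law, Ola, 22, Ned, 1998), (law, Ola, 22, Ola, 2011), (law, Ola, 22, Yan, 2009), (law, Ola, 22, Zed, 2018), (law, Ola, 33, Kim, 2004), (law, Ola, 33, Ned, 1998), (law, Ola, 33, Ola, 2011), (law, Ola, 33, Yan, 2009), (law, Ola, 33, Zed, 2018), (law, Pat, 1, Kim, 2004), (law, Pat, 1, Ned, 1998), (law, Pat, 1, Ola, 2011), (law, Pat, 1, Yan, 2009), (law, Pat, 1, Zed, 2018), (law, Pat, 16, Kim, 2004), (law, Pat, 16, Ned, 1998), (law, Pat, 16, Ola, 2011), (law, Pat, 16, Yan, 2009), (law, Pat, 16, Zed, 2018), (law, Pat, 21, Kim, 2004), (law, Pat, 21, Ned, 1998), (law, Pat, 21, Ola, 2011), (law, Pat, 21, Yan, 2009), (law, Pat, 21, Zed, 2018), (law, Pat, 22, Kim, 2004), (law, Pat, 22, Ned, 1998), (law, Pat, 22, Ola, 2011), (law, Pat, 22, Yan, 2009), (law, Pat, 22, Zed, 2018), (law, Pat, 33, Kim, 2004), (law, Pat, 33, Ned, 1998), (law, Pat, 33, Ola, 2011), (law, Pat, 33, Yan, 2009), (law, Pat, 33, Zed, 2018), (p2, Lee, 30, Ivy, 1987), (p2, Quin, 30, Ivy, 1987)}
Apply σ_{year > 2009}; surviving tuples: {(law, Ivy, 1, Ola, 2011), (law, Ivy, 1, Zed, 2018), (law, Ivy, 16, Ola, 2011), (law, Ivy, 16, Zed, 2018), (law, Ivy, 21, Ola, 2011), (law, Ivy, 21, Zed, 2018), (law, Ivy, 22, Ola, 2011), (law, Ivy, 22, Zed, 2018), (law, Ivy, 33, Ola, 2011), (law, Ivy, 33, Zed, 2018), (law, Ola, 1, Ola, 2011), (law, Ola, 1, Zed, 2018), (law, Ola, 16, Ola, 2011), (law, Ola, 16, Zed, 2018), (law, Ola, 21, Ola, 2011), (law, Ola, 21, Zed, 2018), (law, Ola, 22, Ola, 2011), (law, Ola, 22, Zed, 2018), (law, Ola, 33, Ola, 2011), (law, Ola, 33, Zed, 2018), (law, Pat, 1, Ola, 2011), (law, Pat, 1, Zed, 2018), (law, Pat, 16, Ola, 2011), (law, Pat, 16, Zed, 2018), (law, Pat, 21, Ola, 2011), (law, Pat, 21, Zed, 2018), (law, Pat, 22, Ola, 2011), (law, Pat, 22, Zed, 2018), (law, Pat, 33, Ola, 2011), (law, Pat, 33, Zed, 2018)}
Apply σ_{mname ≠ Ola}; surviving tuples: {(law, Ivy, 1, Zed, 2018), (law, Ivy, 16, Zed, 2018), (law, Ivy, 21, Zed, 2018), (law, Ivy, 22, Zed, 2018), (law, Ivy, 33, Zed, 2018), (law, Ola, 1, Zed, 2018), (law, Ola, 16, Zed, 2018), (law, Ola, 21, Zed, 2018), (law, Ola, 22, Zed, 2018), (law, Ola, 33, Zed, 2018), (law, Pat, 1, Zed, 2018), (law, Pat, 16, Zed, 2018), (law, Pat, 21, Zed, 2018), (law, Pat, 22, Zed, 2018), (law, Pat, 33, Zed, 2018)}
π[genre, aname]: project onto (genre, aname) (12 duplicate(s) eliminated) → {(law, Ivy), (law, Ola), (law, Pat)}

{(law, Ivy), (law, Ola), (law, Pat)}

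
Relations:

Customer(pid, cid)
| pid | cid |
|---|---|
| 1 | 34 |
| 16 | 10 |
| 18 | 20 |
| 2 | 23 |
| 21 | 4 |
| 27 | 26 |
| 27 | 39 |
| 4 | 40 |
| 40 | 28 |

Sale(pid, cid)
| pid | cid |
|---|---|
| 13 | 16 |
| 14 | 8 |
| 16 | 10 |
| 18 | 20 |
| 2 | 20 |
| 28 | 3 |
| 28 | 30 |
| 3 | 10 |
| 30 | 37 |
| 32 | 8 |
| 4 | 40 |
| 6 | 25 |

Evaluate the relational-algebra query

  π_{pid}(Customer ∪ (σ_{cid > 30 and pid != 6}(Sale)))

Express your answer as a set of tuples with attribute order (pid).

{1, 16, 18, 2, 21, 27, 30, 4, 40}

Apply σ_{cid > 30 and pid != 6}; surviving tuples: {(30, 37), (4, 40)}
Set union of the two operands is {(1, 34), (16, 10), (18, 20), (2, 23), (21, 4), (27, 26), (27, 39), (30, 37), (4, 40), (40, 28)}.
π[pid]: project onto (pid) (1 duplicate(s) eliminated) → {1, 16, 18, 2, 21, 27, 30, 4, 40}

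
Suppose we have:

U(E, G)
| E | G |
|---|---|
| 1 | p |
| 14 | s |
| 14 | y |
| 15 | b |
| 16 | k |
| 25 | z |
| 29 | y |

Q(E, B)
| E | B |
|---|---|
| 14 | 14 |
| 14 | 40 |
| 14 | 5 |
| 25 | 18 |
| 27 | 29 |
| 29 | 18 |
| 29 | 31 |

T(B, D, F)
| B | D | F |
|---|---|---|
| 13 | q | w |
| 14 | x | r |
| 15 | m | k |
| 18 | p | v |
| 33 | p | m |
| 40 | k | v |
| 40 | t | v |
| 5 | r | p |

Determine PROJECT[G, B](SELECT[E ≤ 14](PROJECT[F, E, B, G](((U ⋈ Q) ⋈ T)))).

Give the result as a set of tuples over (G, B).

Natural join on E: {(14, s, 14), (14, s, 40), (14, s, 5), (14, y, 14), (14, y, 40), (14, y, 5), (25, z, 18), (29, y, 18), (29, y, 31)}
Natural join on B: {(14, s, 14, x, r), (14, s, 40, k, v), (14, s, 40, t, v), (14, s, 5, r, p), (14, y, 14, x, r), (14, y, 40, k, v), (14, y, 40, t, v), (14, y, 5, r, p), (25, z, 18, p, v), (29, y, 18, p, v)}
Keep only column(s) F, E, B, G (2 duplicate(s) eliminated): {(p, 14, 5, s), (p, 14, 5, y), (r, 14, 14, s), (r, 14, 14, y), (v, 14, 40, s), (v, 14, 40, y), (v, 25, 18, z), (v, 29, 18, y)}
σ[E ≤ 14]: keep tuples satisfying E ≤ 14 → {(p, 14, 5, s), (p, 14, 5, y), (r, 14, 14, s), (r, 14, 14, y), (v, 14, 40, s), (v, 14, 40, y)}
Keep only column(s) G, B: {(s, 14), (s, 40), (s, 5), (y, 14), (y, 40), (y, 5)}

{(s, 14), (s, 40), (s, 5), (y, 14), (y, 40), (y, 5)}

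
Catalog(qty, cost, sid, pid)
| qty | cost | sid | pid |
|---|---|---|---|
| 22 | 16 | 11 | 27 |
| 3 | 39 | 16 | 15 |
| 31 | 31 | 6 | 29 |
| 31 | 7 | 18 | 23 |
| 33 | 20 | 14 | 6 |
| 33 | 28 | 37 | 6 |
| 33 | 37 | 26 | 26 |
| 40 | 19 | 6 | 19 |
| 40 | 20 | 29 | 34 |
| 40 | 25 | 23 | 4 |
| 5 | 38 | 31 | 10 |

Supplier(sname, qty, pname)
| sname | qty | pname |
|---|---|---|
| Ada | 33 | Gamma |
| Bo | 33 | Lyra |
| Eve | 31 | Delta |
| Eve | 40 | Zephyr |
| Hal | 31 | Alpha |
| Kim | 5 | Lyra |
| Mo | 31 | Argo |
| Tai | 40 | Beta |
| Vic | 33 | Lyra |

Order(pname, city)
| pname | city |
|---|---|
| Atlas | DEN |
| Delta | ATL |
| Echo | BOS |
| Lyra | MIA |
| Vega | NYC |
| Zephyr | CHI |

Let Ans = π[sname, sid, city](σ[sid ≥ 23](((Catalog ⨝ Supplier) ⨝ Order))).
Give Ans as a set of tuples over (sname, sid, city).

{(Bo, 26, MIA), (Bo, 37, MIA), (Eve, 23, CHI), (Eve, 29, CHI), (Kim, 31, MIA), (Vic, 26, MIA), (Vic, 37, MIA)}

Joining Catalog and Supplier on qty yields {(31, 31, 6, 29, Eve, Delta), (31, 31, 6, 29, Hal, Alpha), (31, 31, 6, 29, Mo, Argo), (31, 7, 18, 23, Eve, Delta), (31, 7, 18, 23, Hal, Alpha), (31, 7, 18, 23, Mo, Argo), (33, 20, 14, 6, Ada, Gamma), (33, 20, 14, 6, Bo, Lyra), (33, 20, 14, 6, Vic, Lyra), (33, 28, 37, 6, Ada, Gamma), (33, 28, 37, 6, Bo, Lyra), (33, 28, 37, 6, Vic, Lyra), (33, 37, 26, 26, Ada, Gamma), (33, 37, 26, 26, Bo, Lyra), (33, 37, 26, 26, Vic, Lyra), (40, 19, 6, 19, Eve, Zephyr), (40, 19, 6, 19, Tai, Beta), (40, 20, 29, 34, Eve, Zephyr), (40, 20, 29, 34, Tai, Beta), (40, 25, 23, 4, Eve, Zephyr), (40, 25, 23, 4, Tai, Beta), (5, 38, 31, 10, Kim, Lyra)}.
Joining (Catalog ⨝ Supplier) and Order on pname yields {(31, 31, 6, 29, Eve, Delta, ATL), (31, 7, 18, 23, Eve, Delta, ATL), (33, 20, 14, 6, Bo, Lyra, MIA), (33, 20, 14, 6, Vic, Lyra, MIA), (33, 28, 37, 6, Bo, Lyra, MIA), (33, 28, 37, 6, Vic, Lyra, MIA), (33, 37, 26, 26, Bo, Lyra, MIA), (33, 37, 26, 26, Vic, Lyra, MIA), (40, 19, 6, 19, Eve, Zephyr, CHI), (40, 20, 29, 34, Eve, Zephyr, CHI), (40, 25, 23, 4, Eve, Zephyr, CHI), (5, 38, 31, 10, Kim, Lyra, MIA)}.
Filtering on sid ≥ 23 leaves {(33, 28, 37, 6, Bo, Lyra, MIA), (33, 28, 37, 6, Vic, Lyra, MIA), (33, 37, 26, 26, Bo, Lyra, MIA), (33, 37, 26, 26, Vic, Lyra, MIA), (40, 20, 29, 34, Eve, Zephyr, CHI), (40, 25, 23, 4, Eve, Zephyr, CHI), (5, 38, 31, 10, Kim, Lyra, MIA)}.
Projecting to sname, sid, city: {(Bo, 26, MIA), (Bo, 37, MIA), (Eve, 23, CHI), (Eve, 29, CHI), (Kim, 31, MIA), (Vic, 26, MIA), (Vic, 37, MIA)}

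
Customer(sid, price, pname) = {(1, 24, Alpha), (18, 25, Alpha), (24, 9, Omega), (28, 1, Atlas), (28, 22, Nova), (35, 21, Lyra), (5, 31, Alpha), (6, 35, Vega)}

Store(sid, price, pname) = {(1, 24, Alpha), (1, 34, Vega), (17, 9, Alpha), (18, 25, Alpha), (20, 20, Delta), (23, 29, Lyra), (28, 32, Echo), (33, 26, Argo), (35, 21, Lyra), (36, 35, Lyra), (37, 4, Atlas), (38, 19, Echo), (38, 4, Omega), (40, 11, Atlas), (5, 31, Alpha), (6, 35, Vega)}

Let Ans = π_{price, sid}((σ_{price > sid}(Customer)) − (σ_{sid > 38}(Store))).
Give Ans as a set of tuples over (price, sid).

{(24, 1), (25, 18), (31, 5), (35, 6)}

σ[price > sid]: keep tuples satisfying price > sid → {(1, 24, Alpha), (18, 25, Alpha), (5, 31, Alpha), (6, 35, Vega)}
σ[sid > 38]: keep tuples satisfying sid > 38 → {(40, 11, Atlas)}
Difference: {(1, 24, Alpha), (18, 25, Alpha), (5, 31, Alpha), (6, 35, Vega)} with {(40, 11, Atlas)} → {(1, 24, Alpha), (18, 25, Alpha), (5, 31, Alpha), (6, 35, Vega)}
Projecting to price, sid: {(24, 1), (25, 18), (31, 5), (35, 6)}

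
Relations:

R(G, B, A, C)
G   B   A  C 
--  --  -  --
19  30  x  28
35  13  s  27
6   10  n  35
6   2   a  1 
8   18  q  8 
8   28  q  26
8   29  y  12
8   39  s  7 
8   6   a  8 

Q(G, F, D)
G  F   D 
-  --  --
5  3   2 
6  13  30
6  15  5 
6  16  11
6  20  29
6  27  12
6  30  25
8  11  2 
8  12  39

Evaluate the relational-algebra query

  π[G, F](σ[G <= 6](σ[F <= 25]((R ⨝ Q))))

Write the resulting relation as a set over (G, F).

{(6, 13), (6, 15), (6, 16), (6, 20)}

R ⋈ Q (natural join on G): {(6, 10, n, 35, 13, 30), (6, 10, n, 35, 15, 5), (6, 10, n, 35, 16, 11), (6, 10, n, 35, 20, 29), (6, 10, n, 35, 27, 12), (6, 10, n, 35, 30, 25), (6, 2, a, 1, 13, 30), (6, 2, a, 1, 15, 5), (6, 2, a, 1, 16, 11), (6, 2, a, 1, 20, 29), (6, 2, a, 1, 27, 12), (6, 2, a, 1, 30, 25), (8, 18, q, 8, 11, 2), (8, 18, q, 8, 12, 39), (8, 28, q, 26, 11, 2), (8, 28, q, 26, 12, 39), (8, 29, y, 12, 11, 2), (8, 29, y, 12, 12, 39), (8, 39, s, 7, 11, 2), (8, 39, s, 7, 12, 39), (8, 6, a, 8, 11, 2), (8, 6, a, 8, 12, 39)}
Selection F <= 25: {(6, 10, n, 35, 13, 30), (6, 10, n, 35, 15, 5), (6, 10, n, 35, 16, 11), (6, 10, n, 35, 20, 29), (6, 2, a, 1, 13, 30), (6, 2, a, 1, 15, 5), (6, 2, a, 1, 16, 11), (6, 2, a, 1, 20, 29), (8, 18, q, 8, 11, 2), (8, 18, q, 8, 12, 39), (8, 28, q, 26, 11, 2), (8, 28, q, 26, 12, 39), (8, 29, y, 12, 11, 2), (8, 29, y, 12, 12, 39), (8, 39, s, 7, 11, 2), (8, 39, s, 7, 12, 39), (8, 6, a, 8, 11, 2), (8, 6, a, 8, 12, 39)}
Selection G <= 6: {(6, 10, n, 35, 13, 30), (6, 10, n, 35, 15, 5), (6, 10, n, 35, 16, 11), (6, 10, n, 35, 20, 29), (6, 2, a, 1, 13, 30), (6, 2, a, 1, 15, 5), (6, 2, a, 1, 16, 11), (6, 2, a, 1, 20, 29)}
Keep only column(s) G, F (4 duplicate(s) eliminated): {(6, 13), (6, 15), (6, 16), (6, 20)}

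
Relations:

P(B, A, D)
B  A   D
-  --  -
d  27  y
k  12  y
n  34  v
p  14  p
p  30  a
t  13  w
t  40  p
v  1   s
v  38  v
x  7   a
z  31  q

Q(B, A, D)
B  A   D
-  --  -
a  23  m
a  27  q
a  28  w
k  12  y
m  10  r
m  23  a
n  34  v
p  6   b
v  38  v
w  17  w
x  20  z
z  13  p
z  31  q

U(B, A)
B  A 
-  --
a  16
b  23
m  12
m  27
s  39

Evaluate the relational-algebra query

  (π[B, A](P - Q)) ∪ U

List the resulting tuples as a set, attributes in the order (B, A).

{(a, 16), (b, 23), (d, 27), (m, 12), (m, 27), (p, 14), (p, 30), (s, 39), (t, 13), (t, 40), (v, 1), (x, 7)}

Taking the difference: {(d, 27, y), (p, 14, p), (p, 30, a), (t, 13, w), (t, 40, p), (v, 1, s), (x, 7, a)}
Keep only column(s) B, A: {(d, 27), (p, 14), (p, 30), (t, 13), (t, 40), (v, 1), (x, 7)}
Taking the union: {(a, 16), (b, 23), (d, 27), (m, 12), (m, 27), (p, 14), (p, 30), (s, 39), (t, 13), (t, 40), (v, 1), (x, 7)}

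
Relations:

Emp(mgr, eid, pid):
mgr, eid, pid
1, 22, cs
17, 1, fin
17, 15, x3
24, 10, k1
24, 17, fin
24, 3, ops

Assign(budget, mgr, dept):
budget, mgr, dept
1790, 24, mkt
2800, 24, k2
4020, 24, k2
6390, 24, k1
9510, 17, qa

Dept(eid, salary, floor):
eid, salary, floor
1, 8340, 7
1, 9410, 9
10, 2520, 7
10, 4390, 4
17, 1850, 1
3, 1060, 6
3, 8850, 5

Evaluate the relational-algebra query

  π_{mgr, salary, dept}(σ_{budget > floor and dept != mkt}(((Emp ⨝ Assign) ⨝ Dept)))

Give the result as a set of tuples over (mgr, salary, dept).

Joining Emp and Assign on mgr yields {(17, 1, fin, 9510, qa), (17, 15, x3, 9510, qa), (24, 10, k1, 1790, mkt), (24, 10, k1, 2800, k2), (24, 10, k1, 4020, k2), (24, 10, k1, 6390, k1), (24, 17, fin, 1790, mkt), (24, 17, fin, 2800, k2), (24, 17, fin, 4020, k2), (24, 17, fin, 6390, k1), (24, 3, ops, 1790, mkt), (24, 3, ops, 2800, k2), (24, 3, ops, 4020, k2), (24, 3, ops, 6390, k1)}.
Joining (Emp ⨝ Assign) and Dept on eid yields {(17, 1, fin, 9510, qa, 8340, 7), (17, 1, fin, 9510, qa, 9410, 9), (24, 10, k1, 1790, mkt, 2520, 7), (24, 10, k1, 1790, mkt, 4390, 4), (24, 10, k1, 2800, k2, 2520, 7), (24, 10, k1, 2800, k2, 4390, 4), (24, 10, k1, 4020, k2, 2520, 7), (24, 10, k1, 4020, k2, 4390, 4), (24, 10, k1, 6390, k1, 2520, 7), (24, 10, k1, 6390, k1, 4390, 4), (24, 17, fin, 1790, mkt, 1850, 1), (24, 17, fin, 2800, k2, 1850, 1), (24, 17, fin, 4020, k2, 1850, 1), (24, 17, fin, 6390, k1, 1850, 1), (24, 3, ops, 1790, mkt, 1060, 6), (24, 3, ops, 1790, mkt, 8850, 5), (24, 3, ops, 2800, k2, 1060, 6), (24, 3, ops, 2800, k2, 8850, 5), (24, 3, ops, 4020, k2, 1060, 6), (24, 3, ops, 4020, k2, 8850, 5), (24, 3, ops, 6390, k1, 1060, 6), (24, 3, ops, 6390, k1, 8850, 5)}.
Apply σ_{budget > floor and dept != mkt}; surviving tuples: {(17, 1, fin, 9510, qa, 8340, 7), (17, 1, fin, 9510, qa, 9410, 9), (24, 10, k1, 2800, k2, 2520, 7), (24, 10, k1, 2800, k2, 4390, 4), (24, 10, k1, 4020, k2, 2520, 7), (24, 10, k1, 4020, k2, 4390, 4), (24, 10, k1, 6390, k1, 2520, 7), (24, 10, k1, 6390, k1, 4390, 4), (24, 17, fin, 2800, k2, 1850, 1), (24, 17, fin, 4020, k2, 1850, 1), (24, 17, fin, 6390, k1, 1850, 1), (24, 3, ops, 2800, k2, 1060, 6), (24, 3, ops, 2800, k2, 8850, 5), (24, 3, ops, 4020, k2, 1060, 6), (24, 3, ops, 4020, k2, 8850, 5), (24, 3, ops, 6390, k1, 1060, 6), (24, 3, ops, 6390, k1, 8850, 5)}
Projecting to mgr, salary, dept (5 duplicate(s) eliminated): {(17, 8340, qa), (17, 9410, qa), (24, 1060, k1), (24, 1060, k2), (24, 1850, k1), (24, 1850, k2), (24, 2520, k1), (24, 2520, k2), (24, 4390, k1), (24, 4390, k2), (24, 8850, k1), (24, 8850, k2)}

{(17, 8340, qa), (17, 9410, qa), (24, 1060, k1), (24, 1060, k2), (24, 1850, k1), (24, 1850, k2), (24, 2520, k1), (24, 2520, k2), (24, 4390, k1), (24, 4390, k2), (24, 8850, k1), (24, 8850, k2)}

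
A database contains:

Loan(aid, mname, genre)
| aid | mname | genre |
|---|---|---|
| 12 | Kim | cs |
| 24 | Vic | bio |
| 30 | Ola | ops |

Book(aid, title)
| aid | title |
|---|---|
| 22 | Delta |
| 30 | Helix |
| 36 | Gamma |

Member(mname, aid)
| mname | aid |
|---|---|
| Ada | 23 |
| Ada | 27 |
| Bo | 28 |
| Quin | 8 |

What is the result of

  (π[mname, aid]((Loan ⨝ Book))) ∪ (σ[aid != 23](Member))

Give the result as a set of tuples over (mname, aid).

Natural join on aid: {(30, Ola, ops, Helix)}
π_{mname, aid} gives {(Ola, 30)}.
σ[aid != 23]: keep tuples satisfying aid != 23 → {(Ada, 27), (Bo, 28), (Quin, 8)}
Union: {(Ola, 30)} with {(Ada, 27), (Bo, 28), (Quin, 8)} → {(Ada, 27), (Bo, 28), (Ola, 30), (Quin, 8)}

{(Ada, 27), (Bo, 28), (Ola, 30), (Quin, 8)}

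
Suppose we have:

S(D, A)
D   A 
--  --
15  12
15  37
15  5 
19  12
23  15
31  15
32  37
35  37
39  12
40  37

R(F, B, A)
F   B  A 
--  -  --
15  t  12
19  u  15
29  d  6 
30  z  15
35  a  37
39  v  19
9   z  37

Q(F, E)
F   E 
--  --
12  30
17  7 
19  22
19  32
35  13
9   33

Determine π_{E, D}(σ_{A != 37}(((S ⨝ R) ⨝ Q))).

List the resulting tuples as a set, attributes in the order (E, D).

{(22, 23), (22, 31), (32, 23), (32, 31)}

S ⋈ R (natural join on A): {(15, 12, 15, t), (15, 37, 35, a), (15, 37, 9, z), (19, 12, 15, t), (23, 15, 19, u), (23, 15, 30, z), (31, 15, 19, u), (31, 15, 30, z), (32, 37, 35, a), (32, 37, 9, z), (35, 37, 35, a), (35, 37, 9, z), (39, 12, 15, t), (40, 37, 35, a), (40, 37, 9, z)}
(S ⨝ R) ⋈ Q (natural join on F): {(15, 37, 35, a, 13), (15, 37, 9, z, 33), (23, 15, 19, u, 22), (23, 15, 19, u, 32), (31, 15, 19, u, 22), (31, 15, 19, u, 32), (32, 37, 35, a, 13), (32, 37, 9, z, 33), (35, 37, 35, a, 13), (35, 37, 9, z, 33), (40, 37, 35, a, 13), (40, 37, 9, z, 33)}
Filtering on A != 37 leaves {(23, 15, 19, u, 22), (23, 15, 19, u, 32), (31, 15, 19, u, 22), (31, 15, 19, u, 32)}.
Projecting to E, D: {(22, 23), (22, 31), (32, 23), (32, 31)}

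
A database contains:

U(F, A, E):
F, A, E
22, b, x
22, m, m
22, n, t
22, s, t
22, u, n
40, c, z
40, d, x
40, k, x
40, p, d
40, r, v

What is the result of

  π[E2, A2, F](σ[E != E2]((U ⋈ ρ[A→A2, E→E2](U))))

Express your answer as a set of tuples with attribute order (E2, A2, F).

ρ[A→A2, E→E2]: schema becomes (F, A2, E2); tuples unchanged.
Joining U and ρ[A→A2, E→E2](U) on F yields {(22, b, x, b, x), (22, b, x, m, m), (22, b, x, n, t), (22, b, x, s, t), (22, b, x, u, n), (22, m, m, b, x), (22, m, m, m, m), (22, m, m, n, t), (22, m, m, s, t), (22, m, m, u, n), (22, n, t, b, x), (22, n, t, m, m), (22, n, t, n, t), (22, n, t, s, t), (22, n, t, u, n), (22, s, t, b, x), (22, s, t, m, m), (22, s, t, n, t), (22, s, t, s, t), (22, s, t, u, n), (22, u, n, b, x), (22, u, n, m, m), (22, u, n, n, t), (22, u, n, s, t), (22, u, n, u, n), (40, c, z, c, z), (40, c, z, d, x), (40, c, z, k, x), (40, c, z, p, d), (40, c, z, r, v), (40, d, x, c, z), (40, d, x, d, x), (40, d, x, k, x), (40, d, x, p, d), (40, d, x, r, v), (40, k, x, c, z), (40, k, x, d, x), (40, k, x, k, x), (40, k, x, p, d), (40, k, x, r, v), (40, p, d, c, z), (40, p, d, d, x), (40, p, d, k, x), (40, p, d, p, d), (40, p, d, r, v), (40, r, v, c, z), (40, r, v, d, x), (40, r, v, k, x), (40, r, v, p, d), (40, r, v, r, v)}.
Selection E != E2: {(22, b, x, m, m), (22, b, x, n, t), (22, b, x, s, t), (22, b, x, u, n), (22, m, m, b, x), (22, m, m, n, t), (22, m, m, s, t), (22, m, m, u, n), (22, n, t, b, x), (22, n, t, m, m), (22, n, t, u, n), (22, s, t, b, x), (22, s, t, m, m), (22, s, t, u, n), (22, u, n, b, x), (22, u, n, m, m), (22, u, n, n, t), (22, u, n, s, t), (40, c, z, d, x), (40, c, z, k, x), (40, c, z, p, d), (40, c, z, r, v), (40, d, x, c, z), (40, d, x, p, d), (40, d, x, r, v), (40, k, x, c, z), (40, k, x, p, d), (40, k, x, r, v), (40, p, d, c, z), (40, p, d, d, x), (40, p, d, k, x), (40, p, d, r, v), (40, r, v, c, z), (40, r, v, d, x), (40, r, v, k, x), (40, r, v, p, d)}
π[E2, A2, F]: project onto (E2, A2, F) (26 duplicate(s) eliminated) → {(d, p, 40), (m, m, 22), (n, u, 22), (t, n, 22), (t, s, 22), (v, r, 40), (x, b, 22), (x, d, 40), (x, k, 40), (z, c, 40)}

{(d, p, 40), (m, m, 22), (n, u, 22), (t, n, 22), (t, s, 22), (v, r, 40), (x, b, 22), (x, d, 40), (x, k, 40), (z, c, 40)}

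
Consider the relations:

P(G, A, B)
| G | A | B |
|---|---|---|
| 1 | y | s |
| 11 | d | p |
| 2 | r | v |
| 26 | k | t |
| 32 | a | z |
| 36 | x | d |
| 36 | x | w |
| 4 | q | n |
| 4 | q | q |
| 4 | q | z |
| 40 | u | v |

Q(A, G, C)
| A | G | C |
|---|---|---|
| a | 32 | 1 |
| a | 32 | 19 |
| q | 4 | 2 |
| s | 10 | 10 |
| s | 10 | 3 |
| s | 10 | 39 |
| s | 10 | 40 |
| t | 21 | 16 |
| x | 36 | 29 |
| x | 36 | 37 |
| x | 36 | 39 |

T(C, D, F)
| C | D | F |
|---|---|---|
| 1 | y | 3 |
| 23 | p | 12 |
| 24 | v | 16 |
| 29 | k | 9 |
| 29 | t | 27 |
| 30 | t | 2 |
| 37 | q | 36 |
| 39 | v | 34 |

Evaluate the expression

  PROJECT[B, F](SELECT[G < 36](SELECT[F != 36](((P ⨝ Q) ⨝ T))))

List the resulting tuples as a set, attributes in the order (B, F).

{(z, 3)}

Joining P and Q on G, A yields {(32, a, z, 1), (32, a, z, 19), (36, x, d, 29), (36, x, d, 37), (36, x, d, 39), (36, x, w, 29), (36, x, w, 37), (36, x, w, 39), (4, q, n, 2), (4, q, q, 2), (4, q, z, 2)}.
Joining (P ⨝ Q) and T on C yields {(32, a, z, 1, y, 3), (36, x, d, 29, k, 9), (36, x, d, 29, t, 27), (36, x, d, 37, q, 36), (36, x, d, 39, v, 34), (36, x, w, 29, k, 9), (36, x, w, 29, t, 27), (36, x, w, 37, q, 36), (36, x, w, 39, v, 34)}.
Apply σ_{F != 36}; surviving tuples: {(32, a, z, 1, y, 3), (36, x, d, 29, k, 9), (36, x, d, 29, t, 27), (36, x, d, 39, v, 34), (36, x, w, 29, k, 9), (36, x, w, 29, t, 27), (36, x, w, 39, v, 34)}
Apply σ_{G < 36}; surviving tuples: {(32, a, z, 1, y, 3)}
π_{B, F} gives {(z, 3)}.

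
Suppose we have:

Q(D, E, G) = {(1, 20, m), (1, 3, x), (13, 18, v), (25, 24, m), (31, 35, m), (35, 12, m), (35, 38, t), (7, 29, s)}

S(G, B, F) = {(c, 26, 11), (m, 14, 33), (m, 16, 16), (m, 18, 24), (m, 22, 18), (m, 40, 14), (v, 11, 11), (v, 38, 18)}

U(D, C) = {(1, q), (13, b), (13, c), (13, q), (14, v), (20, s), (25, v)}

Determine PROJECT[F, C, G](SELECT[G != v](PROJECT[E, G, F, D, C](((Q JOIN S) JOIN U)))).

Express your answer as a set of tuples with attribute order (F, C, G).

{(14, q, m), (14, v, m), (16, q, m), (16, v, m), (18, q, m), (18, v, m), (24, q, m), (24, v, m), (33, q, m), (33, v, m)}

Natural join on G: {(1, 20, m, 14, 33), (1, 20, m, 16, 16), (1, 20, m, 18, 24), (1, 20, m, 22, 18), (1, 20, m, 40, 14), (13, 18, v, 11, 11), (13, 18, v, 38, 18), (25, 24, m, 14, 33), (25, 24, m, 16, 16), (25, 24, m, 18, 24), (25, 24, m, 22, 18), (25, 24, m, 40, 14), (31, 35, m, 14, 33), (31, 35, m, 16, 16), (31, 35, m, 18, 24), (31, 35, m, 22, 18), (31, 35, m, 40, 14), (35, 12, m, 14, 33), (35, 12, m, 16, 16), (35, 12, m, 18, 24), (35, 12, m, 22, 18), (35, 12, m, 40, 14)}
Natural join on D: {(1, 20, m, 14, 33, q), (1, 20, m, 16, 16, q), (1, 20, m, 18, 24, q), (1, 20, m, 22, 18, q), (1, 20, m, 40, 14, q), (13, 18, v, 11, 11, b), (13, 18, v, 11, 11, c), (13, 18, v, 11, 11, q), (13, 18, v, 38, 18, b), (13, 18, v, 38, 18, c), (13, 18, v, 38, 18, q), (25, 24, m, 14, 33, v), (25, 24, m, 16, 16, v), (25, 24, m, 18, 24, v), (25, 24, m, 22, 18, v), (25, 24, m, 40, 14, v)}
Projecting to E, G, F, D, C: {(18, v, 11, 13, b), (18, v, 11, 13, c), (18, v, 11, 13, q), (18, v, 18, 13, b), (18, v, 18, 13, c), (18, v, 18, 13, q), (20, m, 14, 1, q), (20, m, 16, 1, q), (20, m, 18, 1, q), (20, m, 24, 1, q), (20, m, 33, 1, q), (24, m, 14, 25, v), (24, m, 16, 25, v), (24, m, 18, 25, v), (24, m, 24, 25, v), (24, m, 33, 25, v)}
Selection G != v: {(20, m, 14, 1, q), (20, m, 16, 1, q), (20, m, 18, 1, q), (20, m, 24, 1, q), (20, m, 33, 1, q), (24, m, 14, 25, v), (24, m, 16, 25, v), (24, m, 18, 25, v), (24, m, 24, 25, v), (24, m, 33, 25, v)}
Projecting to F, C, G: {(14, q, m), (14, v, m), (16, q, m), (16, v, m), (18, q, m), (18, v, m), (24, q, m), (24, v, m), (33, q, m), (33, v, m)}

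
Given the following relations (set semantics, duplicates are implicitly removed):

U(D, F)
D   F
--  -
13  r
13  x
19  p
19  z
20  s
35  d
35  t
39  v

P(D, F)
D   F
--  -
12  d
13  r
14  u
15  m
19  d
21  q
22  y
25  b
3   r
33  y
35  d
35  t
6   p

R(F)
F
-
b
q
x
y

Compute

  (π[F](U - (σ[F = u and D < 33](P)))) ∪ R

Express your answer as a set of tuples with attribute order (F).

{b, d, p, q, r, s, t, v, x, y, z}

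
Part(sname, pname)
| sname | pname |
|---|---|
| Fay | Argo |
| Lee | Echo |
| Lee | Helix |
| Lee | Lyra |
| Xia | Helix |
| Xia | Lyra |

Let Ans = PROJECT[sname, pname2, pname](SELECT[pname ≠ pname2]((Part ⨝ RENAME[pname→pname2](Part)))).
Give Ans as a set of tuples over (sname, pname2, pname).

ρ[pname→pname2]: schema becomes (sname, pname2); tuples unchanged.
Joining Part and RENAME[pname→pname2](Part) on sname yields {(Fay, Argo, Argo), (Lee, Echo, Echo), (Lee, Echo, Helix), (Lee, Echo, Lyra), (Lee, Helix, Echo), (Lee, Helix, Helix), (Lee, Helix, Lyra), (Lee, Lyra, Echo), (Lee, Lyra, Helix), (Lee, Lyra, Lyra), (Xia, Helix, Helix), (Xia, Helix, Lyra), (Xia, Lyra, Helix), (Xia, Lyra, Lyra)}.
Selection pname ≠ pname2: {(Lee, Echo, Helix), (Lee, Echo, Lyra), (Lee, Helix, Echo), (Lee, Helix, Lyra), (Lee, Lyra, Echo), (Lee, Lyra, Helix), (Xia, Helix, Lyra), (Xia, Lyra, Helix)}
Keep only column(s) sname, pname2, pname: {(Lee, Echo, Helix), (Lee, Echo, Lyra), (Lee, Helix, Echo), (Lee, Helix, Lyra), (Lee, Lyra, Echo), (Lee, Lyra, Helix), (Xia, Helix, Lyra), (Xia, Lyra, Helix)}

{(Lee, Echo, Helix), (Lee, Echo, Lyra), (Lee, Helix, Echo), (Lee, Helix, Lyra), (Lee, Lyra, Echo), (Lee, Lyra, Helix), (Xia, Helix, Lyra), (Xia, Lyra, Helix)}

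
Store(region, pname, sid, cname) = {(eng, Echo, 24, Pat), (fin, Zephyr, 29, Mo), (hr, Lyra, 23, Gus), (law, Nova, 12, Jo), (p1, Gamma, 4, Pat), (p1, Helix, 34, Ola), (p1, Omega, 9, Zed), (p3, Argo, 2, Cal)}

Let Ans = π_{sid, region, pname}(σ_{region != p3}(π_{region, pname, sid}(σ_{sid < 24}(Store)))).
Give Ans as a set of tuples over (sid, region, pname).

σ[sid < 24]: keep tuples satisfying sid < 24 → {(hr, Lyra, 23, Gus), (law, Nova, 12, Jo), (p1, Gamma, 4, Pat), (p1, Omega, 9, Zed), (p3, Argo, 2, Cal)}
π[region, pname, sid]: project onto (region, pname, sid) → {(hr, Lyra, 23), (law, Nova, 12), (p1, Gamma, 4), (p1, Omega, 9), (p3, Argo, 2)}
σ[region != p3]: keep tuples satisfying region != p3 → {(hr, Lyra, 23), (law, Nova, 12), (p1, Gamma, 4), (p1, Omega, 9)}
π[sid, region, pname]: project onto (sid, region, pname) → {(12, law, Nova), (23, hr, Lyra), (4, p1, Gamma), (9, p1, Omega)}

{(12, law, Nova), (23, hr, Lyra), (4, p1, Gamma), (9, p1, Omega)}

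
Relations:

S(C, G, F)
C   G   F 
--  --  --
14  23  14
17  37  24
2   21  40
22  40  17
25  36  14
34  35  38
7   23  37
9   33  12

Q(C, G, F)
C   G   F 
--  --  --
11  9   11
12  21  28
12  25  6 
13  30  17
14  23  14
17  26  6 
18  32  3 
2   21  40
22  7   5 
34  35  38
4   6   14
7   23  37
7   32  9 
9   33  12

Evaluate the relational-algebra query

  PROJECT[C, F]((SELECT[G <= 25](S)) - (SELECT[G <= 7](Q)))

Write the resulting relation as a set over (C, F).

{(14, 14), (2, 40), (7, 37)}

Selection G <= 25: {(14, 23, 14), (2, 21, 40), (7, 23, 37)}
Selection G <= 7: {(22, 7, 5), (4, 6, 14)}
Set difference of the two operands is {(14, 23, 14), (2, 21, 40), (7, 23, 37)}.
Projecting to C, F: {(14, 14), (2, 40), (7, 37)}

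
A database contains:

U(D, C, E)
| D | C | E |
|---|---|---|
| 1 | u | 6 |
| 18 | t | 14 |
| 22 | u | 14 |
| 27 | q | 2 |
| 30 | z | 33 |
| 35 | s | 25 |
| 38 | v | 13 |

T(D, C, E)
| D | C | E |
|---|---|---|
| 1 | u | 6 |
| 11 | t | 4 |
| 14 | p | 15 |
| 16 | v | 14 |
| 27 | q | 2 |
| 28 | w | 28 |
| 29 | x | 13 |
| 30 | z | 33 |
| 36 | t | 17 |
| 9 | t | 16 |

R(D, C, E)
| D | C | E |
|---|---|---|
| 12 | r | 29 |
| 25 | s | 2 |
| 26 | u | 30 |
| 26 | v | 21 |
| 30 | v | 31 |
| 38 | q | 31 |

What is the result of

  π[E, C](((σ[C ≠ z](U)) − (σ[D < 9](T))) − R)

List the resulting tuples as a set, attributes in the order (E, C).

{(13, v), (14, t), (14, u), (2, q), (25, s)}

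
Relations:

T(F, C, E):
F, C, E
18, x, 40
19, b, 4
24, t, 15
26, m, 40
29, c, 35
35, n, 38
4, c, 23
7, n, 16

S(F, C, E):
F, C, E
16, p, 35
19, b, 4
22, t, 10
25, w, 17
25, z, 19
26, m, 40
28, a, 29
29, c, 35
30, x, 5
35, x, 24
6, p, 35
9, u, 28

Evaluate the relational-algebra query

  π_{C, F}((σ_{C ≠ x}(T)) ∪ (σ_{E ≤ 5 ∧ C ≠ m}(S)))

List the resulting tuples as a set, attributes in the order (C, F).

{(b, 19), (c, 29), (c, 4), (m, 26), (n, 35), (n, 7), (t, 24), (x, 30)}

Selection C ≠ x: {(19, b, 4), (24, t, 15), (26, m, 40), (29, c, 35), (35, n, 38), (4, c, 23), (7, n, 16)}
Selection E ≤ 5 ∧ C ≠ m: {(19, b, 4), (30, x, 5)}
Set union of the two operands is {(19, b, 4), (24, t, 15), (26, m, 40), (29, c, 35), (30, x, 5), (35, n, 38), (4, c, 23), (7, n, 16)}.
π[C, F]: project onto (C, F) → {(b, 19), (c, 29), (c, 4), (m, 26), (n, 35), (n, 7), (t, 24), (x, 30)}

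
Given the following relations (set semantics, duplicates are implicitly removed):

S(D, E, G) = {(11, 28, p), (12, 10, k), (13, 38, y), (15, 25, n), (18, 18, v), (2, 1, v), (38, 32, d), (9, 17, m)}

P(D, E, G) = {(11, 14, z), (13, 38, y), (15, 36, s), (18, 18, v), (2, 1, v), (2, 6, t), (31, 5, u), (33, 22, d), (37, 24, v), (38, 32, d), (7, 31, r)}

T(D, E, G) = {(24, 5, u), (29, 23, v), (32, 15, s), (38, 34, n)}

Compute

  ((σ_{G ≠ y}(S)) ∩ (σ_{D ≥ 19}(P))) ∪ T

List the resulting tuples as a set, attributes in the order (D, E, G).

{(24, 5, u), (29, 23, v), (32, 15, s), (38, 32, d), (38, 34, n)}

Filtering on G ≠ y leaves {(11, 28, p), (12, 10, k), (15, 25, n), (18, 18, v), (2, 1, v), (38, 32, d), (9, 17, m)}.
Filtering on D ≥ 19 leaves {(31, 5, u), (33, 22, d), (37, 24, v), (38, 32, d)}.
Taking the intersection: {(38, 32, d)}
Taking the union: {(24, 5, u), (29, 23, v), (32, 15, s), (38, 32, d), (38, 34, n)}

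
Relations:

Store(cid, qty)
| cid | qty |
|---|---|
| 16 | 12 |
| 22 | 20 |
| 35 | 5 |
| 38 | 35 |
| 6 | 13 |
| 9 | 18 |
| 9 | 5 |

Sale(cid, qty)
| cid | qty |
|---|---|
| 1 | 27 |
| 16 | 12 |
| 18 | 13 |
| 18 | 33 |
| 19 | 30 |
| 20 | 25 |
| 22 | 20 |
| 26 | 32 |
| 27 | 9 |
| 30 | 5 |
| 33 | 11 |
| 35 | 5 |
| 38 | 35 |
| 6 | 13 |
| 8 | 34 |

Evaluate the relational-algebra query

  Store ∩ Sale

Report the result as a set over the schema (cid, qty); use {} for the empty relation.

{(16, 12), (22, 20), (35, 5), (38, 35), (6, 13)}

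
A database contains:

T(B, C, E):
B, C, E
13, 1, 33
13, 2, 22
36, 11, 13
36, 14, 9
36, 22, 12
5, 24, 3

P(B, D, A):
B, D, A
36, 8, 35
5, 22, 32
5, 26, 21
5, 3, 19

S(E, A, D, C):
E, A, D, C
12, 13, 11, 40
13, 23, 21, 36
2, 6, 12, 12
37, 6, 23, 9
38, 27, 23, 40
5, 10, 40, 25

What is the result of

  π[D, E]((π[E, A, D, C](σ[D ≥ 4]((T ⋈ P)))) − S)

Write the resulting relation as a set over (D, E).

{(22, 3), (26, 3), (8, 12), (8, 13), (8, 9)}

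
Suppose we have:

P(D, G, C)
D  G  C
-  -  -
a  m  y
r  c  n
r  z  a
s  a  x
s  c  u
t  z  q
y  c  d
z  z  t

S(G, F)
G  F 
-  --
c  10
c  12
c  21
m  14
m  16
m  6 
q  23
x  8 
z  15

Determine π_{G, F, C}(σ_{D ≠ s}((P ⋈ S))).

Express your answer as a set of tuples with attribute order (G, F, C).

P ⋈ S (natural join on G): {(a, m, y, 14), (a, m, y, 16), (a, m, y, 6), (r, c, n, 10), (r, c, n, 12), (r, c, n, 21), (r, z, a, 15), (s, c, u, 10), (s, c, u, 12), (s, c, u, 21), (t, z, q, 15), (y, c, d, 10), (y, c, d, 12), (y, c, d, 21), (z, z, t, 15)}
Selection D ≠ s: {(a, m, y, 14), (a, m, y, 16), (a, m, y, 6), (r, c, n, 10), (r, c, n, 12), (r, c, n, 21), (r, z, a, 15), (t, z, q, 15), (y, c, d, 10), (y, c, d, 12), (y, c, d, 21), (z, z, t, 15)}
π_{G, F, C} gives {(c, 10, d), (c, 10, n), (c, 12, d), (c, 12, n), (c, 21, d), (c, 21, n), (m, 14, y), (m, 16, y), (m, 6, y), (z, 15, a), (z, 15, q), (z, 15, t)}.

{(c, 10, d), (c, 10, n), (c, 12, d), (c, 12, n), (c, 21, d), (c, 21, n), (m, 14, y), (m, 16, y), (m, 6, y), (z, 15, a), (z, 15, q), (z, 15, t)}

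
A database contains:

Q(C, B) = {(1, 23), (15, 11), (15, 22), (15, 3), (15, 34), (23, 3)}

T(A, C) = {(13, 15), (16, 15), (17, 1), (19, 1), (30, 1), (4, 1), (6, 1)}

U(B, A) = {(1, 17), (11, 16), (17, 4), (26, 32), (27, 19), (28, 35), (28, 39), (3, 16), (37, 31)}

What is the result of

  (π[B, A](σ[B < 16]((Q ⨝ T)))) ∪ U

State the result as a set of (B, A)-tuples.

{(1, 17), (11, 13), (11, 16), (17, 4), (26, 32), (27, 19), (28, 35), (28, 39), (3, 13), (3, 16), (37, 31)}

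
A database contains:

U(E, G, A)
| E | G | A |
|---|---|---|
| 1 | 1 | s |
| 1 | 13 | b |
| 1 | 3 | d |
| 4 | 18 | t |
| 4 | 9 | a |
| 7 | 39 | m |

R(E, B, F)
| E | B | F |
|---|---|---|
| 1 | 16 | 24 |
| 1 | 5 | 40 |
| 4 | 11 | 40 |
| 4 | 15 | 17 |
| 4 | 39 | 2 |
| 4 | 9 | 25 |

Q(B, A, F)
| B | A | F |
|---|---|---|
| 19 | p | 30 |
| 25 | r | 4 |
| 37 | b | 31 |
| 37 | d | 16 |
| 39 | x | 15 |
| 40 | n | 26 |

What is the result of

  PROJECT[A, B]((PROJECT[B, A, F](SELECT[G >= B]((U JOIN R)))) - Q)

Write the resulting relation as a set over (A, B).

{(a, 9), (b, 5), (t, 11), (t, 15), (t, 9)}

Joining U and R on E yields {(1, 1, s, 16, 24), (1, 1, s, 5, 40), (1, 13, b, 16, 24), (1, 13, b, 5, 40), (1, 3, d, 16, 24), (1, 3, d, 5, 40), (4, 18, t, 11, 40), (4, 18, t, 15, 17), (4, 18, t, 39, 2), (4, 18, t, 9, 25), (4, 9, a, 11, 40), (4, 9, a, 15, 17), (4, 9, a, 39, 2), (4, 9, a, 9, 25)}.
Selection G >= B: {(1, 13, b, 5, 40), (4, 18, t, 11, 40), (4, 18, t, 15, 17), (4, 18, t, 9, 25), (4, 9, a, 9, 25)}
Projecting to B, A, F: {(11, t, 40), (15, t, 17), (5, b, 40), (9, a, 25), (9, t, 25)}
Set difference of the two operands is {(11, t, 40), (15, t, 17), (5, b, 40), (9, a, 25), (9, t, 25)}.
Projecting to A, B: {(a, 9), (b, 5), (t, 11), (t, 15), (t, 9)}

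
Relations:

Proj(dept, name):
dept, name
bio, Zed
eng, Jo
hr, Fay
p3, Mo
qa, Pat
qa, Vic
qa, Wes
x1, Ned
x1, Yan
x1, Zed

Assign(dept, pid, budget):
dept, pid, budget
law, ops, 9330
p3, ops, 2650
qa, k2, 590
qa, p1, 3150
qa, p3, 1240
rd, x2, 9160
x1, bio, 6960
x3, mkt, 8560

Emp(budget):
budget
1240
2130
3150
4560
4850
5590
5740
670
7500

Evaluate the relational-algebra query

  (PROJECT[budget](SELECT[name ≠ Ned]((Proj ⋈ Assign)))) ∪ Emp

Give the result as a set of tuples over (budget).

Joining Proj and Assign on dept yields {(p3, Mo, ops, 2650), (qa, Pat, k2, 590), (qa, Pat, p1, 3150), (qa, Pat, p3, 1240), (qa, Vic, k2, 590), (qa, Vic, p1, 3150), (qa, Vic, p3, 1240), (qa, Wes, k2, 590), (qa, Wes, p1, 3150), (qa, Wes, p3, 1240), (x1, Ned, bio, 6960), (x1, Yan, bio, 6960), (x1, Zed, bio, 6960)}.
σ[name ≠ Ned]: keep tuples satisfying name ≠ Ned → {(p3, Mo, ops, 2650), (qa, Pat, k2, 590), (qa, Pat, p1, 3150), (qa, Pat, p3, 1240), (qa, Vic, k2, 590), (qa, Vic, p1, 3150), (qa, Vic, p3, 1240), (qa, Wes, k2, 590), (qa, Wes, p1, 3150), (qa, Wes, p3, 1240), (x1, Yan, bio, 6960), (x1, Zed, bio, 6960)}
π[budget]: project onto (budget) (7 duplicate(s) eliminated) → {1240, 2650, 3150, 590, 6960}
Set union of the two operands is {1240, 2130, 2650, 3150, 4560, 4850, 5590, 5740, 590, 670, 6960, 7500}.

{1240, 2130, 2650, 3150, 4560, 4850, 5590, 5740, 590, 670, 6960, 7500}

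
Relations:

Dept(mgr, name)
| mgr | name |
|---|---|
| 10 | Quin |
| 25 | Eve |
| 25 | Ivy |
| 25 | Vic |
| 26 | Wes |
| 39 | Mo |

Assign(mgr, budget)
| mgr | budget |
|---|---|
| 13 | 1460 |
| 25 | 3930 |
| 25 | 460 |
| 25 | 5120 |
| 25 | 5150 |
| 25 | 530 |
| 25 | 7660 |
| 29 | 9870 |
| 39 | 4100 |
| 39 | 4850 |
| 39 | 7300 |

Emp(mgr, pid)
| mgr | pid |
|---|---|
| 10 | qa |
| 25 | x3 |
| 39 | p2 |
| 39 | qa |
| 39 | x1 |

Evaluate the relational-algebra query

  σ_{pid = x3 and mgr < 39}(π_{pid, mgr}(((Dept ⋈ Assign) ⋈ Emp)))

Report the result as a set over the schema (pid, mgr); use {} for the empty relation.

Joining Dept and Assign on mgr yields {(25, Eve, 3930), (25, Eve, 460), (25, Eve, 5120), (25, Eve, 5150), (25, Eve, 530), (25, Eve, 7660), (25, Ivy, 3930), (25, Ivy, 460), (25, Ivy, 5120), (25, Ivy, 5150), (25, Ivy, 530), (25, Ivy, 7660), (25, Vic, 3930), (25, Vic, 460), (25, Vic, 5120), (25, Vic, 5150), (25, Vic, 530), (25, Vic, 7660), (39, Mo, 4100), (39, Mo, 4850), (39, Mo, 7300)}.
Joining (Dept ⋈ Assign) and Emp on mgr yields {(25, Eve, 3930, x3), (25, Eve, 460, x3), (25, Eve, 5120, x3), (25, Eve, 5150, x3), (25, Eve, 530, x3), (25, Eve, 7660, x3), (25, Ivy, 3930, x3), (25, Ivy, 460, x3), (25, Ivy, 5120, x3), (25, Ivy, 5150, x3), (25, Ivy, 530, x3), (25, Ivy, 7660, x3), (25, Vic, 3930, x3), (25, Vic, 460, x3), (25, Vic, 5120, x3), (25, Vic, 5150, x3), (25, Vic, 530, x3), (25, Vic, 7660, x3), (39, Mo, 4100, p2), (39, Mo, 4100, qa), (39, Mo, 4100, x1), (39, Mo, 4850, p2), (39, Mo, 4850, qa), (39, Mo, 4850, x1), (39, Mo, 7300, p2), (39, Mo, 7300, qa), (39, Mo, 7300, x1)}.
Projecting to pid, mgr (23 duplicate(s) eliminated): {(p2, 39), (qa, 39), (x1, 39), (x3, 25)}
Apply σ_{pid = x3 and mgr < 39}; surviving tuples: {(x3, 25)}

{(x3, 25)}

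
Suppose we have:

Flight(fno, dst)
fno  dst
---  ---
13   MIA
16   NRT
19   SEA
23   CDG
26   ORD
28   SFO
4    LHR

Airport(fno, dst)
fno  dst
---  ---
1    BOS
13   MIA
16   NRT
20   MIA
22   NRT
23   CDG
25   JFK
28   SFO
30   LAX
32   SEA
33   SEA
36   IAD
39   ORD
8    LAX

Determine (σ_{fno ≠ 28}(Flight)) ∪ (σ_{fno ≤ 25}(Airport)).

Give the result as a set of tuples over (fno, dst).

σ[fno ≠ 28]: keep tuples satisfying fno ≠ 28 → {(13, MIA), (16, NRT), (19, SEA), (23, CDG), (26, ORD), (4, LHR)}
σ[fno ≤ 25]: keep tuples satisfying fno ≤ 25 → {(1, BOS), (13, MIA), (16, NRT), (20, MIA), (22, NRT), (23, CDG), (25, JFK), (8, LAX)}
Taking the union: {(1, BOS), (13, MIA), (16, NRT), (19, SEA), (20, MIA), (22, NRT), (23, CDG), (25, JFK), (26, ORD), (4, LHR), (8, LAX)}

{(1, BOS), (13, MIA), (16, NRT), (19, SEA), (20, MIA), (22, NRT), (23, CDG), (25, JFK), (26, ORD), (4, LHR), (8, LAX)}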